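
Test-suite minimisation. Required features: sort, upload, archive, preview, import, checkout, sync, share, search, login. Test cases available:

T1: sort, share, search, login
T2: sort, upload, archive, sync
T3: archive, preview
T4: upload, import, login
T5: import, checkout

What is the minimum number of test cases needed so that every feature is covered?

T1, T2, T3, T5 together cover {sort, upload, archive, preview, import, checkout, sync, share, search, login} — every feature.
No 3 of the 5 test cases cover everything (all 10 triples fall short), so 4 is minimum.

4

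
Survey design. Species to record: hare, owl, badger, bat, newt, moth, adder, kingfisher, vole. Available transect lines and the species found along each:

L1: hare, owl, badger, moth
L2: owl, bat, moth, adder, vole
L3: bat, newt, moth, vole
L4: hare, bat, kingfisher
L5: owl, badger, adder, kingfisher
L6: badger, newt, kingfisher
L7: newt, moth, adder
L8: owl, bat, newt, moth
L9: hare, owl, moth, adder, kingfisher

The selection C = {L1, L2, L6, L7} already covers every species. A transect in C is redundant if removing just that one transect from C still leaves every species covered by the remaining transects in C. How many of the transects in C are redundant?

1

Drop L1: hare uncovered — not redundant.
Drop L2: bat, vole uncovered — not redundant.
Drop L6: kingfisher uncovered — not redundant.
Drop L7: the rest still cover every species — redundant.
1 redundant: L7.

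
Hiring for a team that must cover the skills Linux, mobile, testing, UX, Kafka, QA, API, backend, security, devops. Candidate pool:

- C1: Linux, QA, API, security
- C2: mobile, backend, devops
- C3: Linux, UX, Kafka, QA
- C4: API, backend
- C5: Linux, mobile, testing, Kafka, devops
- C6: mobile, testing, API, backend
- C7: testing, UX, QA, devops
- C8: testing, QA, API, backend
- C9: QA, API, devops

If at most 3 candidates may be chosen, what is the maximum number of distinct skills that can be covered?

Choosing C1, C2, C3 covers {Linux, mobile, UX, Kafka, QA, API, backend, security, devops} — 9 skills.
No choice of 3 candidates does better; here testing is left uncovered.

9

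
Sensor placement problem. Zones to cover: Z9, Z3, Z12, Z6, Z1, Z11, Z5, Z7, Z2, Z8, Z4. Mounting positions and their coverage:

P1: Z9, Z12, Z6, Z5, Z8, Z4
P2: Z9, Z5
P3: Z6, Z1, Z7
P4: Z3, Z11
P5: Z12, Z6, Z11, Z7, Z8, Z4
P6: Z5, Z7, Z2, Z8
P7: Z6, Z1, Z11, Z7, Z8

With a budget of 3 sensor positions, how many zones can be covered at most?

10

Choosing P1, P3, P4 covers {Z9, Z3, Z12, Z6, Z1, Z11, Z5, Z7, Z8, Z4} — 10 zones.
No choice of 3 sensor positions does better; here Z2 is left uncovered.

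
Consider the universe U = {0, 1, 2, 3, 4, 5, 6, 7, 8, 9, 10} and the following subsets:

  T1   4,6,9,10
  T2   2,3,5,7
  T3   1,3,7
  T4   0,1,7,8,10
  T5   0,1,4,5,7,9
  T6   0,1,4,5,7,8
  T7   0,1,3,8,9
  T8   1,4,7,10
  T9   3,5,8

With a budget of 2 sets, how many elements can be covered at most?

9

Choosing T1, T6 covers {0, 1, 4, 5, 6, 7, 8, 9, 10} — 9 elements.
No choice of 2 sets does better; here 2, 3 are left uncovered.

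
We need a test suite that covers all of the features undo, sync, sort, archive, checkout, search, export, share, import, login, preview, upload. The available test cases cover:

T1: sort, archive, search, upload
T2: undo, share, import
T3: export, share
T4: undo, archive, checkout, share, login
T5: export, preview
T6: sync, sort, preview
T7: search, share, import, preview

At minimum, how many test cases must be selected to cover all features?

T1, T2, T3, T4, T6 together cover {undo, sync, sort, archive, checkout, search, export, share, import, login, preview, upload} — every feature.
No 4 of the 7 test cases cover everything (all 35 size-4 selections fall short), so 5 is minimum.

5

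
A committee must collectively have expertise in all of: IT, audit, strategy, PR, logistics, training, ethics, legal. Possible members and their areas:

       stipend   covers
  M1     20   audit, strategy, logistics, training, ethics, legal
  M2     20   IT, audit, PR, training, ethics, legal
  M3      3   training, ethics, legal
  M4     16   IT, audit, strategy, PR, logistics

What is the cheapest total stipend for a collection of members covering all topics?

19

M3, M4 cover every topic at stipend 3 + 16 = 19.
Any cover uses at least 2 members; among all covering selections none totals below 19.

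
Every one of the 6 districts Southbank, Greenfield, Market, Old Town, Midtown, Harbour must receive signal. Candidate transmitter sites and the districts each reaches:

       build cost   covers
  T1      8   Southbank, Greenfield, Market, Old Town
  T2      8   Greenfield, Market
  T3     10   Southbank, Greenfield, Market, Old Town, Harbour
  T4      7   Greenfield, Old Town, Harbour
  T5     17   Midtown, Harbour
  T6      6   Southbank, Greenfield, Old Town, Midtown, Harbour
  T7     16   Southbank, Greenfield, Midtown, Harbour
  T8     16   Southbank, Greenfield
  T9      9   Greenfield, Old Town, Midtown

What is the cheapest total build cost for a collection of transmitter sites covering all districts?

T1, T6 cover every district at build cost 8 + 6 = 14.
Any cover uses at least 2 transmitter sites; among all covering selections none totals below 14.

14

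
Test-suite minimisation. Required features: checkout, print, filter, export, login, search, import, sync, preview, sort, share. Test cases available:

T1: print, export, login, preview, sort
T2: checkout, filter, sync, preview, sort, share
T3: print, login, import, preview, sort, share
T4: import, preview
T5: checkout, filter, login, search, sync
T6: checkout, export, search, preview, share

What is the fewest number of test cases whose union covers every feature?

T1, T3, T5 together cover {checkout, print, filter, export, login, search, import, sync, preview, sort, share} — every feature.
No 2 of the 6 test cases cover everything (all 15 pairs fall short), so 3 is minimum.
Greedy (largest uncovered first) would take T2, T1, T3, T5 — 4 test cases — but 3 suffice.

3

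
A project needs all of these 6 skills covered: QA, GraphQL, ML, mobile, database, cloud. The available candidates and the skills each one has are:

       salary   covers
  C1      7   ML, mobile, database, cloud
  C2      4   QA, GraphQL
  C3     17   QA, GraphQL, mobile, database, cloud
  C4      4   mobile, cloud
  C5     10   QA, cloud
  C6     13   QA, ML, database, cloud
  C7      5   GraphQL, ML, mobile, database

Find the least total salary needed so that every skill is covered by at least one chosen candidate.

11

C1, C2 cover every skill at salary 7 + 4 = 11.
Any cover uses at least 2 candidates; among all covering selections none totals below 11.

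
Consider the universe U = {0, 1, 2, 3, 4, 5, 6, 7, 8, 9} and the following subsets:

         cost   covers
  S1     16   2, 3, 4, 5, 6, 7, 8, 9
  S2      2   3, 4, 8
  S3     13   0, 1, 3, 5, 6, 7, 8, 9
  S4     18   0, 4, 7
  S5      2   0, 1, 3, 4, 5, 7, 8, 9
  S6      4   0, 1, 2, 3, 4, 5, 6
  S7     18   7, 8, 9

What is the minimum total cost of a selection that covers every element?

6

S5, S6 cover every element at cost 2 + 4 = 6.
Any cover uses at least 2 sets; among all covering selections none totals below 6.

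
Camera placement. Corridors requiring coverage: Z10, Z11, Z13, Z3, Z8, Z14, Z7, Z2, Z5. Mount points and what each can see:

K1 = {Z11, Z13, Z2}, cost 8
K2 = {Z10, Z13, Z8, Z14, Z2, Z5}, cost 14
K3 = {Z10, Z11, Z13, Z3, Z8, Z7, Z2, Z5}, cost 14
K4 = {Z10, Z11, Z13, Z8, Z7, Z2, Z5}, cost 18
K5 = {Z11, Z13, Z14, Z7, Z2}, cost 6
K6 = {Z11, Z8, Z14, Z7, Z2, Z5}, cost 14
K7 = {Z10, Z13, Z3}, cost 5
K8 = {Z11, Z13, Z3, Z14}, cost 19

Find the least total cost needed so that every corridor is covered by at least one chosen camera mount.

K6, K7 cover every corridor at cost 14 + 5 = 19.
Any cover uses at least 2 camera mounts; among all covering selections none totals below 19.
Greedy by coverage-per-cost would pick K5, K7, K2 for 25 — worse than the optimum 19.

19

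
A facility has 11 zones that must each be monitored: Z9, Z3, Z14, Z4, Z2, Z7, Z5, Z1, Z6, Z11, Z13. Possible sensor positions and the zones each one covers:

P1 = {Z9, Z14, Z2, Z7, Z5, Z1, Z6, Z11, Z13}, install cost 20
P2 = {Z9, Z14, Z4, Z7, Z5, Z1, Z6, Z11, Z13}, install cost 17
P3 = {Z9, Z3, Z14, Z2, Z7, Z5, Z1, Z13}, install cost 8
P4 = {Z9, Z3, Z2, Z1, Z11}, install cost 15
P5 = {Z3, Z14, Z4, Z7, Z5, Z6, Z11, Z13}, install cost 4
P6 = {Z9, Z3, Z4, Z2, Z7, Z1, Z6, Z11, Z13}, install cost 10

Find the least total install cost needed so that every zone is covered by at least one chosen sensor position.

P3, P5 cover every zone at install cost 8 + 4 = 12.
Any cover uses at least 2 sensor positions; among all covering selections none totals below 12.

12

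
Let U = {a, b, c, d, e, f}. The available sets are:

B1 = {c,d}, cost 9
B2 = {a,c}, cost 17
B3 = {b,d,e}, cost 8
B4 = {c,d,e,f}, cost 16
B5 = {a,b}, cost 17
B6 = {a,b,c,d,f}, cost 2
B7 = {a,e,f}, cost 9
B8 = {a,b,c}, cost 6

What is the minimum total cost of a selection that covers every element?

B3, B6 cover every element at cost 8 + 2 = 10.
Any cover uses at least 2 sets; among all covering selections none totals below 10.

10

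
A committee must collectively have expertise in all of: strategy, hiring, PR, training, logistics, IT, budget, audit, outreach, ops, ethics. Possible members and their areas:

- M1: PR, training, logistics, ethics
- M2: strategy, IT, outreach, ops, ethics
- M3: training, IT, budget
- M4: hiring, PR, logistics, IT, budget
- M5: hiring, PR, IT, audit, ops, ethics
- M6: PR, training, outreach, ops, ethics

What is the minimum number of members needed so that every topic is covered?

4

M1, M2, M3, M5 together cover {strategy, hiring, PR, training, logistics, IT, budget, audit, outreach, ops, ethics} — every topic.
No 3 of the 6 members cover everything (all 20 triples fall short), so 4 is minimum.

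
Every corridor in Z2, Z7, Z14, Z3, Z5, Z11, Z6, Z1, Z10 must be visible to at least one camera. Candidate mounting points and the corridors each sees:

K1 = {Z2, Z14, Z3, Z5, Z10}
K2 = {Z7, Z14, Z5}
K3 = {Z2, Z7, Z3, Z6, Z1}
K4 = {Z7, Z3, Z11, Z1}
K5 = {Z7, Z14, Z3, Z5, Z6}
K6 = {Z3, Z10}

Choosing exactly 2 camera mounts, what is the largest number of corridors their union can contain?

Choosing K1, K3 covers {Z2, Z7, Z14, Z3, Z5, Z6, Z1, Z10} — 8 corridors.
No choice of 2 camera mounts does better; here Z11 is left uncovered.

8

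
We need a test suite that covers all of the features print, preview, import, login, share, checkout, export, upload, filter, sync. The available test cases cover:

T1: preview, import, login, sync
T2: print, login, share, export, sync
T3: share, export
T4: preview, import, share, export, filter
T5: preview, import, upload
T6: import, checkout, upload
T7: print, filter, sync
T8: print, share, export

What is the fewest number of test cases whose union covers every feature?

T2, T4, T6 together cover {print, preview, import, login, share, checkout, export, upload, filter, sync} — every feature.
No 2 of the 8 test cases cover everything (all 28 pairs fall short), so 3 is minimum.

3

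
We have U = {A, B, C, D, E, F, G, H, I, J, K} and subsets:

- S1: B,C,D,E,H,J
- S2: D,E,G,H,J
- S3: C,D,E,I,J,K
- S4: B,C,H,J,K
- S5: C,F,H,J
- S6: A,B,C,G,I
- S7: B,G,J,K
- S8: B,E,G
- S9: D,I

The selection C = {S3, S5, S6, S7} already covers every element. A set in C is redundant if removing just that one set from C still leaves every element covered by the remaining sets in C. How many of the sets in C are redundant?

1

Drop S3: D, E uncovered — not redundant.
Drop S5: F, H uncovered — not redundant.
Drop S6: A uncovered — not redundant.
Drop S7: the rest still cover every element — redundant.
1 redundant: S7.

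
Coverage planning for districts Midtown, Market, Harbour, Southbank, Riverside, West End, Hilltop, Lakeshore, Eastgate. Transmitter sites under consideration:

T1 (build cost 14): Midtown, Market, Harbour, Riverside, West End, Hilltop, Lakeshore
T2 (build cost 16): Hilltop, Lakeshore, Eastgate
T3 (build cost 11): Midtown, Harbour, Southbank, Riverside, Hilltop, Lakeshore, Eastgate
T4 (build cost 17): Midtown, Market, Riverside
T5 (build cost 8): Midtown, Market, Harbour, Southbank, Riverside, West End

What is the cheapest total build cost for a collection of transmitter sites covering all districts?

19

T3, T5 cover every district at build cost 11 + 8 = 19.
Any cover uses at least 2 transmitter sites; among all covering selections none totals below 19.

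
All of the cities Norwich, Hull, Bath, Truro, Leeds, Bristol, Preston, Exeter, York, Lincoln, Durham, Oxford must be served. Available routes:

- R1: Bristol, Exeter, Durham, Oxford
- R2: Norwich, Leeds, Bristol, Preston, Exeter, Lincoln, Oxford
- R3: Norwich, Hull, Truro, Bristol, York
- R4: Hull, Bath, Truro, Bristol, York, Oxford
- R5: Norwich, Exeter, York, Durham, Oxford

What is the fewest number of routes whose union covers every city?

3

R1, R2, R4 together cover {Norwich, Hull, Bath, Truro, Leeds, Bristol, Preston, Exeter, York, Lincoln, Durham, Oxford} — every city.
No 2 of the 5 routes cover everything (all 10 pairs fall short), so 3 is minimum.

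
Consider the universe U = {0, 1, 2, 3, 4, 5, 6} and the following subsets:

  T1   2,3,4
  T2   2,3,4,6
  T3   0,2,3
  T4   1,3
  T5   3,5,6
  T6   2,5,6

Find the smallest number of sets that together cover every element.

T1, T3, T4, T5 together cover {0, 1, 2, 3, 4, 5, 6} — every element.
No 3 of the 6 sets cover everything (all 20 triples fall short), so 4 is minimum.

4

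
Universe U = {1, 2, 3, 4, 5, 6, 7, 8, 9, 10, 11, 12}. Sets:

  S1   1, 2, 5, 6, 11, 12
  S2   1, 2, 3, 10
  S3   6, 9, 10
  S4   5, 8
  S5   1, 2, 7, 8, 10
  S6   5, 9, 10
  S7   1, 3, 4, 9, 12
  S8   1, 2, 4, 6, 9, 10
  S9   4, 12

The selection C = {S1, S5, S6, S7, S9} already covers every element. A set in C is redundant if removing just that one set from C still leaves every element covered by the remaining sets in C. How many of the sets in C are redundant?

2

Drop S1: 6, 11 uncovered — not redundant.
Drop S5: 7, 8 uncovered — not redundant.
Drop S6: the rest still cover every element — redundant.
Drop S7: 3 uncovered — not redundant.
Drop S9: the rest still cover every element — redundant.
2 redundant: S6, S9.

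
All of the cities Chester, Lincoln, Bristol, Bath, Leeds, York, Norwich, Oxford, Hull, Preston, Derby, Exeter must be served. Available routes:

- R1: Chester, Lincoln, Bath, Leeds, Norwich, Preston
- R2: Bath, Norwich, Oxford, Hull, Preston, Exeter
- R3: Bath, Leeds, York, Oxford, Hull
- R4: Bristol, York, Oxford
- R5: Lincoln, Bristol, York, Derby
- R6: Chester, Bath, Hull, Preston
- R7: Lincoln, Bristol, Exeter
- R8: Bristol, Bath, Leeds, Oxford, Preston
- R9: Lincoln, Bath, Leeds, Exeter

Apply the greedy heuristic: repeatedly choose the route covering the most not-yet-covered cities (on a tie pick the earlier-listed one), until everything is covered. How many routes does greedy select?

3

Pick 1: R1 covers 6 new cities (Chester, Lincoln, Bath, Leeds, Norwich, Preston).
Pick 2: R2 covers 3 new cities (Oxford, Hull, Exeter).
Pick 3: R5 covers 3 new cities (Bristol, York, Derby).
Greedy uses 3 routes.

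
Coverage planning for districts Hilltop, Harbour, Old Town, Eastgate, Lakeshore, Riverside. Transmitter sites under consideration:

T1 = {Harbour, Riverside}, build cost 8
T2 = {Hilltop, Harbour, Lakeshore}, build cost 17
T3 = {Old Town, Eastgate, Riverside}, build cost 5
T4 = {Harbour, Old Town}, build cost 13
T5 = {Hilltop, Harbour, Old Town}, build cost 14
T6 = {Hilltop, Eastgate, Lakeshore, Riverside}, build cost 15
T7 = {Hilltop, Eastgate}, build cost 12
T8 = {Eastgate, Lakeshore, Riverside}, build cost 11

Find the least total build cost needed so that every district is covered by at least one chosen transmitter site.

22

T2, T3 cover every district at build cost 17 + 5 = 22.
Any cover uses at least 2 transmitter sites; among all covering selections none totals below 22.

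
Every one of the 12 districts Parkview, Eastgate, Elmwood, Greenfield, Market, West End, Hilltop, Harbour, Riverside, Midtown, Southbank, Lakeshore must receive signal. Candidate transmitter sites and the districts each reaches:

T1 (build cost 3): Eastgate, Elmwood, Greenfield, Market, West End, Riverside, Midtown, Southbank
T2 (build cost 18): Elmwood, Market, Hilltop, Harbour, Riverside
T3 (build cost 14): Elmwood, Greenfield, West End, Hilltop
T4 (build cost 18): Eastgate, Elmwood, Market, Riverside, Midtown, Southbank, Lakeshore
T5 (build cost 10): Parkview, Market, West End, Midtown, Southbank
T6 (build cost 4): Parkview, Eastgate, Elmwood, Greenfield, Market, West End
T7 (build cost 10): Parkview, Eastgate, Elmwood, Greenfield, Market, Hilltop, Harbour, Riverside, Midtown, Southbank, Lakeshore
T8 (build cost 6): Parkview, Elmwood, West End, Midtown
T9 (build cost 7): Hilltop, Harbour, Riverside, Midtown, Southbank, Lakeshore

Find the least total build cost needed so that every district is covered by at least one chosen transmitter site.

T6, T9 cover every district at build cost 4 + 7 = 11.
Any cover uses at least 2 transmitter sites; among all covering selections none totals below 11.
Greedy by coverage-per-build cost would pick T1, T9, T6 for 14 — worse than the optimum 11.

11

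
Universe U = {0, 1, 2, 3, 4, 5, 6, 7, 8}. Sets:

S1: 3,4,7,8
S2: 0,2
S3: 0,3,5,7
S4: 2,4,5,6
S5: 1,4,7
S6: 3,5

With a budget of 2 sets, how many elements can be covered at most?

7

Choosing S1, S4 covers {2, 3, 4, 5, 6, 7, 8} — 7 elements.
No choice of 2 sets does better; here 0, 1 are left uncovered.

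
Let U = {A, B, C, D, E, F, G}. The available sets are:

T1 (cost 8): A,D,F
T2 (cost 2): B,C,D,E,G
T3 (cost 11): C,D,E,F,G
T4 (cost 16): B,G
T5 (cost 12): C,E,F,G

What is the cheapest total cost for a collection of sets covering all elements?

T1, T2 cover every element at cost 8 + 2 = 10.
Any cover uses at least 2 sets; among all covering selections none totals below 10.

10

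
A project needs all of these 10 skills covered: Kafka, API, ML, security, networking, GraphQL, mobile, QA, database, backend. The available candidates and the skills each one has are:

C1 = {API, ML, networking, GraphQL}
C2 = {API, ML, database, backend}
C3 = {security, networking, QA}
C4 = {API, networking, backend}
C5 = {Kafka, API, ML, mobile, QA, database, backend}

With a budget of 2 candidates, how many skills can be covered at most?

Choosing C1, C5 covers {Kafka, API, ML, networking, GraphQL, mobile, QA, database, backend} — 9 skills.
No choice of 2 candidates does better; here security is left uncovered.

9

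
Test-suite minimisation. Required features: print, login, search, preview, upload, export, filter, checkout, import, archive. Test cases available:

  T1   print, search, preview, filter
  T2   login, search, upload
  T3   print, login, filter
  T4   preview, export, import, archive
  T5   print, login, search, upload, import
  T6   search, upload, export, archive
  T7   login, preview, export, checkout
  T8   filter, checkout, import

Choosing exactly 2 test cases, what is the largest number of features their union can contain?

8

Choosing T4, T5 covers {print, login, search, preview, upload, export, import, archive} — 8 features.
No choice of 2 test cases does better; here filter, checkout are left uncovered.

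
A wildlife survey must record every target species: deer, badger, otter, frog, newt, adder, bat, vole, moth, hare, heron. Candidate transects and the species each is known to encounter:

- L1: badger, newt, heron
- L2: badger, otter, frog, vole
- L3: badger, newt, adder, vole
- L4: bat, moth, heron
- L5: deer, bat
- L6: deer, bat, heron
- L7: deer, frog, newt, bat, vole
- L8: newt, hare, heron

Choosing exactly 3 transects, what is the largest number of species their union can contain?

Choosing L2, L3, L4 covers {badger, otter, frog, newt, adder, bat, vole, moth, heron} — 9 species.
No choice of 3 transects does better; here deer, hare are left uncovered.

9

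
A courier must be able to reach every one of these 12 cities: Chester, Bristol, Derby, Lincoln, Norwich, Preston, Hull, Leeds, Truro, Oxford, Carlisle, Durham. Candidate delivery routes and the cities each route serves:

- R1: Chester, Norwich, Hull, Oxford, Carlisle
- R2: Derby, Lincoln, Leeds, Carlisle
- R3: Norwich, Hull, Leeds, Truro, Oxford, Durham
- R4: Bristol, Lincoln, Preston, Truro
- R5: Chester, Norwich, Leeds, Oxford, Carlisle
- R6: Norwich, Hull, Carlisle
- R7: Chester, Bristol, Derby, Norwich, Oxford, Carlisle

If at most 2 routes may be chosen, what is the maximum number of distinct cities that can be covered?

10

Choosing R3, R7 covers {Chester, Bristol, Derby, Norwich, Hull, Leeds, Truro, Oxford, Carlisle, Durham} — 10 cities.
No choice of 2 routes does better; here Lincoln, Preston are left uncovered.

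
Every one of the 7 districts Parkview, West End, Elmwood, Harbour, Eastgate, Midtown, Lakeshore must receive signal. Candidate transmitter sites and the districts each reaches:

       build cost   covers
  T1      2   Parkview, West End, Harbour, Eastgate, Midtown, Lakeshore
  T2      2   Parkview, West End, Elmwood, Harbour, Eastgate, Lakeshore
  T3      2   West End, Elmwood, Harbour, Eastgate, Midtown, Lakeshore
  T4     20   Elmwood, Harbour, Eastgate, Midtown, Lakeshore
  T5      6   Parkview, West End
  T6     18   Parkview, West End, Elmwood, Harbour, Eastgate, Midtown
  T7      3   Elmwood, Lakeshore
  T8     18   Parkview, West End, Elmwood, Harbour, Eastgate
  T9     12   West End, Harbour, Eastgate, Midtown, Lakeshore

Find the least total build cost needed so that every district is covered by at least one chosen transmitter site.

T1, T2 cover every district at build cost 2 + 2 = 4.
Any cover uses at least 2 transmitter sites; among all covering selections none totals below 4.

4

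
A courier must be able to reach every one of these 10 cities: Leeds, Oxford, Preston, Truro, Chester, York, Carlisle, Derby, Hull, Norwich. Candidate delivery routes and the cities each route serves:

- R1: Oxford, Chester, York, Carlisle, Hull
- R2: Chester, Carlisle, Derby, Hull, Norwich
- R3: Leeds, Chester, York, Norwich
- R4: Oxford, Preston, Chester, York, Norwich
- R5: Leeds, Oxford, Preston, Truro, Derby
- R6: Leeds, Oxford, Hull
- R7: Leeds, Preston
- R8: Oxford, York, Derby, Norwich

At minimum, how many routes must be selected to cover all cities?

3

R1, R2, R5 together cover {Leeds, Oxford, Preston, Truro, Chester, York, Carlisle, Derby, Hull, Norwich} — every city.
No 2 of the 8 routes cover everything (all 28 pairs fall short), so 3 is minimum.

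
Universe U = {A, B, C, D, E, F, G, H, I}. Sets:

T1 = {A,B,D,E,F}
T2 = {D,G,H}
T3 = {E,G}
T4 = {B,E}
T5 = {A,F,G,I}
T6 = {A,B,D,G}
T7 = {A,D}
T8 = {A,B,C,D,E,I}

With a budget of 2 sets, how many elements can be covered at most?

8

Choosing T2, T8 covers {A, B, C, D, E, G, H, I} — 8 elements.
No choice of 2 sets does better; here F is left uncovered.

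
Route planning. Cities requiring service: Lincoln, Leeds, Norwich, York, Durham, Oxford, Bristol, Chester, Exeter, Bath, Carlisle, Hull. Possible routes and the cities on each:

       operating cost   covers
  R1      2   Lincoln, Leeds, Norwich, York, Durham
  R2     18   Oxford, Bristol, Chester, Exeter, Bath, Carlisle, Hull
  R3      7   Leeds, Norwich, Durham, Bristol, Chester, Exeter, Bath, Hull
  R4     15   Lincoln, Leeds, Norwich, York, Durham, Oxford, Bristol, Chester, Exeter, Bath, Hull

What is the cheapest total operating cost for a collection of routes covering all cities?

20

R1, R2 cover every city at operating cost 2 + 18 = 20.
Any cover uses at least 2 routes; among all covering selections none totals below 20.
Greedy by coverage-per-operating cost would pick R1, R3, R2 for 27 — worse than the optimum 20.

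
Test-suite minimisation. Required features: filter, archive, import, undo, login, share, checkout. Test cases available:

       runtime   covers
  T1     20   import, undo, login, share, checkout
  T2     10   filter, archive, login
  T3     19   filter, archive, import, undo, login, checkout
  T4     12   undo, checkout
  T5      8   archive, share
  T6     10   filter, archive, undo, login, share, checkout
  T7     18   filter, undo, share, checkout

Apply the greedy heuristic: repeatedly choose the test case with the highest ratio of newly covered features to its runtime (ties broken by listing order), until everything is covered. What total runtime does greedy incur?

Pick 1: T6 adds 6 new (filter, archive, undo, login, share, checkout) at runtime 10 (ratio 6/10).
Pick 2: T3 adds 1 new (import) at runtime 19 (ratio 1/19).
Greedy total runtime: 10 + 19 = 29. (The true optimum is 27, so greedy overshoots here.)

29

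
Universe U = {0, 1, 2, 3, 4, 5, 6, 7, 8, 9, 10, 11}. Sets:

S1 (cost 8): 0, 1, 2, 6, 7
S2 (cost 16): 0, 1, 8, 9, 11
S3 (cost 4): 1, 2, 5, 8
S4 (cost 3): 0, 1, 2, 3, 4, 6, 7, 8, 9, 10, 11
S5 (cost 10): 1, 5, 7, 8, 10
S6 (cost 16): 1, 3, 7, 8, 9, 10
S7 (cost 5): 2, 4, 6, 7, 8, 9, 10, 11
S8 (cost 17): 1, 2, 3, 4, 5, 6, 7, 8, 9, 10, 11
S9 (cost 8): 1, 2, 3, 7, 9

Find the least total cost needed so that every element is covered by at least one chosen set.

7

S3, S4 cover every element at cost 4 + 3 = 7.
Any cover uses at least 2 sets; among all covering selections none totals below 7.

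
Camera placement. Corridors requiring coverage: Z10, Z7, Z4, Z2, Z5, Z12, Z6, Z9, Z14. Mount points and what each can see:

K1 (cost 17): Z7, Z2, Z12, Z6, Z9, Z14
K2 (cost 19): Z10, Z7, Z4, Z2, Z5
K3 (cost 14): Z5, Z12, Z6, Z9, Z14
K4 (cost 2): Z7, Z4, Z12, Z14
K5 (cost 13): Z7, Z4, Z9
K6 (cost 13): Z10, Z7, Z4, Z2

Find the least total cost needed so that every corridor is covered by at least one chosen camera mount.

27

K3, K6 cover every corridor at cost 14 + 13 = 27.
Any cover uses at least 2 camera mounts; among all covering selections none totals below 27.
Greedy by coverage-per-cost would pick K4, K3, K6 for 29 — worse than the optimum 27.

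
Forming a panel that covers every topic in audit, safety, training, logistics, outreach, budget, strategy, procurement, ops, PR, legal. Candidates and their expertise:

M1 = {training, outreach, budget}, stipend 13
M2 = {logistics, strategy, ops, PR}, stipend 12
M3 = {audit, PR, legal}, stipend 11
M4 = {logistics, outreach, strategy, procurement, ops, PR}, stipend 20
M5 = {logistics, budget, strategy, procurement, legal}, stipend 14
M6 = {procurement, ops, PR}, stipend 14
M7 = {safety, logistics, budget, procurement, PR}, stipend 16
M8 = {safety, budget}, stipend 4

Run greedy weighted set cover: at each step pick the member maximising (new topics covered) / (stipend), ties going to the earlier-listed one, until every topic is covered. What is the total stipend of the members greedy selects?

54

Pick 1: M8 adds 2 new (safety, budget) at stipend 4 (ratio 2/4).
Pick 2: M2 adds 4 new (logistics, strategy, ops, PR) at stipend 12 (ratio 4/12).
Pick 3: M3 adds 2 new (audit, legal) at stipend 11 (ratio 2/11).
Pick 4: M1 adds 2 new (training, outreach) at stipend 13 (ratio 2/13).
Pick 5: M5 adds 1 new (procurement) at stipend 14 (ratio 1/14).
Greedy total stipend: 4 + 12 + 11 + 13 + 14 = 54. (The true optimum is 48, so greedy overshoots here.)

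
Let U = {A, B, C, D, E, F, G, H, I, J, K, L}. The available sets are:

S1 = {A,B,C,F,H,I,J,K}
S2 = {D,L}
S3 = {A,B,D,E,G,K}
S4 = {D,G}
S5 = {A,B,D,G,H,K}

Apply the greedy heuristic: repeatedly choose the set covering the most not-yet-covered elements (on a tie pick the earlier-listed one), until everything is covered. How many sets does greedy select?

Pick 1: S1 covers 8 new elements (A, B, C, F, H, I, J, K).
Pick 2: S3 covers 3 new elements (D, E, G).
Pick 3: S2 covers 1 new elements (L).
Greedy uses 3 sets.

3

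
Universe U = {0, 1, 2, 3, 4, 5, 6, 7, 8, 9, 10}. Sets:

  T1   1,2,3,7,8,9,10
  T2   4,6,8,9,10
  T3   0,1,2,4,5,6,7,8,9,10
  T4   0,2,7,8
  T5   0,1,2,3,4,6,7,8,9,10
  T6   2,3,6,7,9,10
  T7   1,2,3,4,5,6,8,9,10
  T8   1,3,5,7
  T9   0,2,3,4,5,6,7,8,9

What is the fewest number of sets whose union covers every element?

T1, T3 together cover {0, 1, 2, 3, 4, 5, 6, 7, 8, 9, 10} — every element.
No single set contains all 11 elements, so 2 is optimal.

2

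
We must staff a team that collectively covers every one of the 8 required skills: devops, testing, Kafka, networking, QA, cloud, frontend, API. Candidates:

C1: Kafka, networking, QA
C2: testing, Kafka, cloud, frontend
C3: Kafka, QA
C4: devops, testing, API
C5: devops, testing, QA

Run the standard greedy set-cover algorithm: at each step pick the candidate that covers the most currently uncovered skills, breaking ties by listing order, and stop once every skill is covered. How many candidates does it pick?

3

Pick 1: C2 covers 4 new skills (testing, Kafka, cloud, frontend).
Pick 2: C1 covers 2 new skills (networking, QA).
Pick 3: C4 covers 2 new skills (devops, API).
Greedy uses 3 candidates.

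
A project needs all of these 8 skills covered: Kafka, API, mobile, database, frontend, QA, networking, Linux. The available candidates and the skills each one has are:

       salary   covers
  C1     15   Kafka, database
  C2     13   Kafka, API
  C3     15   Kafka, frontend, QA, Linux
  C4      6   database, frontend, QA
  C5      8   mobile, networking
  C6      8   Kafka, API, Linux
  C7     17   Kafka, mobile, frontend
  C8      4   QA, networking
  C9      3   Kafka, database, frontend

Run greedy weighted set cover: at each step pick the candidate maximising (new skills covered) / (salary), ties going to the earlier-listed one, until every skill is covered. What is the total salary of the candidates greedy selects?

23

Pick 1: C9 adds 3 new (Kafka, database, frontend) at salary 3 (ratio 3/3).
Pick 2: C8 adds 2 new (QA, networking) at salary 4 (ratio 2/4).
Pick 3: C6 adds 2 new (API, Linux) at salary 8 (ratio 2/8).
Pick 4: C5 adds 1 new (mobile) at salary 8 (ratio 1/8).
Greedy total salary: 3 + 4 + 8 + 8 = 23. (The true optimum is 22, so greedy overshoots here.)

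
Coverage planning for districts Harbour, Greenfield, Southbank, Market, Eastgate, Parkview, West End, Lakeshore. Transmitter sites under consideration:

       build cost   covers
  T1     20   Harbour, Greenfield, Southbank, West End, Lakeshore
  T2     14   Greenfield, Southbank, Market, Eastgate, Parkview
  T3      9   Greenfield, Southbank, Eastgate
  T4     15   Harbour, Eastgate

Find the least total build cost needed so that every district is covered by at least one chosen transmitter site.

T1, T2 cover every district at build cost 20 + 14 = 34.
Any cover uses at least 2 transmitter sites; among all covering selections none totals below 34.

34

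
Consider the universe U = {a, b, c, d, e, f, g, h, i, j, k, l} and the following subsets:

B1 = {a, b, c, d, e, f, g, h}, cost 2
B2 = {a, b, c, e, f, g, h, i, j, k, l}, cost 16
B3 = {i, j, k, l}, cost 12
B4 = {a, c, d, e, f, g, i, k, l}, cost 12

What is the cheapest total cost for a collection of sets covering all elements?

B1, B3 cover every element at cost 2 + 12 = 14.
Any cover uses at least 2 sets; among all covering selections none totals below 14.

14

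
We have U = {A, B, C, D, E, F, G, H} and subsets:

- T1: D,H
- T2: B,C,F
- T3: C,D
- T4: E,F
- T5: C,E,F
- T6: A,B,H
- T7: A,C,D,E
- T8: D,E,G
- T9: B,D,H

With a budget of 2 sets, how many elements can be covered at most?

Choosing T2, T7 covers {A, B, C, D, E, F} — 6 elements.
No choice of 2 sets does better; here G, H are left uncovered.

6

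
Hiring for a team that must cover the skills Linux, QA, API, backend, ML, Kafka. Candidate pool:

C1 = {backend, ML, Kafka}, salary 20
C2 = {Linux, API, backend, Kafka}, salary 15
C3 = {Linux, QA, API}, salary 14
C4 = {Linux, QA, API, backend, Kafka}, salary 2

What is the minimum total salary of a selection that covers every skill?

22

C1, C4 cover every skill at salary 20 + 2 = 22.
Any cover uses at least 2 candidates; among all covering selections none totals below 22.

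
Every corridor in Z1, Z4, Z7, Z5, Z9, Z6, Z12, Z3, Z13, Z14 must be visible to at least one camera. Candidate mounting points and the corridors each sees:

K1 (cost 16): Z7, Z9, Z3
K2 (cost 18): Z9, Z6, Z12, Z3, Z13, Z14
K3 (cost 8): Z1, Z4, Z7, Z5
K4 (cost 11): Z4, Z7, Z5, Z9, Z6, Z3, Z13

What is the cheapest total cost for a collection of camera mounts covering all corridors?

K2, K3 cover every corridor at cost 18 + 8 = 26.
Any cover uses at least 2 camera mounts; among all covering selections none totals below 26.
Greedy by coverage-per-cost would pick K4, K3, K2 for 37 — worse than the optimum 26.

26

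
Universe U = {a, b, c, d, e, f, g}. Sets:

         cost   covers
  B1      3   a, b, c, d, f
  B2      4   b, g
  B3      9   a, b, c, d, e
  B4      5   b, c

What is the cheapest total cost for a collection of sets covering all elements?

B1, B2, B3 cover every element at cost 3 + 4 + 9 = 16.
Any cover uses at least 3 sets; among all covering selections none totals below 16.

16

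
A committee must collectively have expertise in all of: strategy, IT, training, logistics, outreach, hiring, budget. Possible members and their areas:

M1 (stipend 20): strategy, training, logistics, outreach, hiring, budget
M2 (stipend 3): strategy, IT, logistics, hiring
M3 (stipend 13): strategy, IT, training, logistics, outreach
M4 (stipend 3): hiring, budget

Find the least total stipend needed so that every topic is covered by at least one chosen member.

M3, M4 cover every topic at stipend 13 + 3 = 16.
Any cover uses at least 2 members; among all covering selections none totals below 16.

16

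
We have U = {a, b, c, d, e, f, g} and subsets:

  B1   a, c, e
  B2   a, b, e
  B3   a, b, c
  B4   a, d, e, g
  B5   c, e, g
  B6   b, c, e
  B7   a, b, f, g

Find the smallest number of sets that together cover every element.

3

B1, B4, B7 together cover {a, b, c, d, e, f, g} — every element.
No 2 of the 7 sets cover everything (all 21 pairs fall short), so 3 is minimum.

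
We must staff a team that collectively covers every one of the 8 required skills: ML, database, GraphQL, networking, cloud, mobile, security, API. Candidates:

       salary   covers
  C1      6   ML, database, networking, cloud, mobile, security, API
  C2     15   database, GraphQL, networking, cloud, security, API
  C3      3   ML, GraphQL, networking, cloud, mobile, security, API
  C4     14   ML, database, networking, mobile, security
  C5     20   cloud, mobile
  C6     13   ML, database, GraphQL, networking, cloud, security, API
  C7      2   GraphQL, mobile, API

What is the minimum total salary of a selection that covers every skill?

8

C1, C7 cover every skill at salary 6 + 2 = 8.
Any cover uses at least 2 candidates; among all covering selections none totals below 8.
Greedy by coverage-per-salary would pick C3, C1 for 9 — worse than the optimum 8.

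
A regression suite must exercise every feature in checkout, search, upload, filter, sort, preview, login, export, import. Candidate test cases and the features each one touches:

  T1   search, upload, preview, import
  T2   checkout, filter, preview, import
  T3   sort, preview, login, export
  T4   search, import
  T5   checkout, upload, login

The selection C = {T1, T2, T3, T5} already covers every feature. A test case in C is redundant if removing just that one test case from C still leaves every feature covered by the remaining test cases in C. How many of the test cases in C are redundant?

Drop T1: search uncovered — not redundant.
Drop T2: filter uncovered — not redundant.
Drop T3: sort, export uncovered — not redundant.
Drop T5: the rest still cover every feature — redundant.
1 redundant: T5.

1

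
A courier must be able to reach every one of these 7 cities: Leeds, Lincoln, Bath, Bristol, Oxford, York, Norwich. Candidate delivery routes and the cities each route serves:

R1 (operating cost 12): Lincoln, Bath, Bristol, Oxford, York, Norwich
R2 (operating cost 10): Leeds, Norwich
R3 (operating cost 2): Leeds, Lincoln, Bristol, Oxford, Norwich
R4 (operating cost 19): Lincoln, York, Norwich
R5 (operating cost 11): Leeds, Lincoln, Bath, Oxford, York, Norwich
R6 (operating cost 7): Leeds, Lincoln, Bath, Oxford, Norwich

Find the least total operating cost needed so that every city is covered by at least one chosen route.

13

R3, R5 cover every city at operating cost 2 + 11 = 13.
Any cover uses at least 2 routes; among all covering selections none totals below 13.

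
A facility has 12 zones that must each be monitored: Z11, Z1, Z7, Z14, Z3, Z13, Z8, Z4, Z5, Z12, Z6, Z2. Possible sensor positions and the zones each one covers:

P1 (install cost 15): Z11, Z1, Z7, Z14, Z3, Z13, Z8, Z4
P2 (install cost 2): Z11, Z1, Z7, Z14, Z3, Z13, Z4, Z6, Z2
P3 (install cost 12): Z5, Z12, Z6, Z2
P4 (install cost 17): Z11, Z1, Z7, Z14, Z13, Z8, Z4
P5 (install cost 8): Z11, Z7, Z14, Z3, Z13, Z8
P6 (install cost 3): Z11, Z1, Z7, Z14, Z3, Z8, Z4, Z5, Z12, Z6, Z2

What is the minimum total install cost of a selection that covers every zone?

P2, P6 cover every zone at install cost 2 + 3 = 5.
Any cover uses at least 2 sensor positions; among all covering selections none totals below 5.

5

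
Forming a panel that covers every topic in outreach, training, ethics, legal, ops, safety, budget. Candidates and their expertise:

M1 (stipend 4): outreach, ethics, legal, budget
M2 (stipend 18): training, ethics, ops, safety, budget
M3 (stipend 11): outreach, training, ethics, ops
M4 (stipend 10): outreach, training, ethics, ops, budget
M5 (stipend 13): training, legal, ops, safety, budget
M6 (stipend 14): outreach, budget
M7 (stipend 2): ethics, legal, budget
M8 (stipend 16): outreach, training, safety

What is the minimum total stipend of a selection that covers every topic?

17

M1, M5 cover every topic at stipend 4 + 13 = 17.
Any cover uses at least 2 members; among all covering selections none totals below 17.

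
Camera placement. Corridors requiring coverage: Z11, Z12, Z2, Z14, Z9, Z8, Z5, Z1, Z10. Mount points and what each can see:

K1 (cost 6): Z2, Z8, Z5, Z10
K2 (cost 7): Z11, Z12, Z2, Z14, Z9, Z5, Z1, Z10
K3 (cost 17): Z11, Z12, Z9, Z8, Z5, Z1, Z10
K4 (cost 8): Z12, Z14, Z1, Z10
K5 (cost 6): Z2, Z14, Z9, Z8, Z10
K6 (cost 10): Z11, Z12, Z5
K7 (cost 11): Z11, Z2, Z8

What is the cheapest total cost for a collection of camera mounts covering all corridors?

K1, K2 cover every corridor at cost 6 + 7 = 13.
Any cover uses at least 2 camera mounts; among all covering selections none totals below 13.

13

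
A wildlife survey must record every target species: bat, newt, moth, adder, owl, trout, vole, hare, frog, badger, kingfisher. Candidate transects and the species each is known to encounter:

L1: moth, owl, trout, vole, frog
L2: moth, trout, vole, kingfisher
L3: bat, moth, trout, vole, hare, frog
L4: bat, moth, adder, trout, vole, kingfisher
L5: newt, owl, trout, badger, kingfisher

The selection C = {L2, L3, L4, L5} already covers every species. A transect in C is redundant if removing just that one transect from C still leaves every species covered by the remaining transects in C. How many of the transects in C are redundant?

Drop L2: the rest still cover every species — redundant.
Drop L3: hare, frog uncovered — not redundant.
Drop L4: adder uncovered — not redundant.
Drop L5: newt, owl, badger uncovered — not redundant.
1 redundant: L2.

1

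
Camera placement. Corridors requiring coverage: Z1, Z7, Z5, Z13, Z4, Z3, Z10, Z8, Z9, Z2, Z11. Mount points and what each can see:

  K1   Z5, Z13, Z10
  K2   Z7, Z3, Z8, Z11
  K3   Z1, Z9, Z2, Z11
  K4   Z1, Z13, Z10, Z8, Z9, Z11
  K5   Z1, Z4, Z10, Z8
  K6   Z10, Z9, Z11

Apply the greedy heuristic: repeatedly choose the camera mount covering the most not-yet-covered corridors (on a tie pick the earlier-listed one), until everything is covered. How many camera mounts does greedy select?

5

Pick 1: K4 covers 6 new corridors (Z1, Z13, Z10, Z8, Z9, Z11).
Pick 2: K2 covers 2 new corridors (Z7, Z3).
Pick 3: K1 covers 1 new corridors (Z5).
Pick 4: K3 covers 1 new corridors (Z2).
Pick 5: K5 covers 1 new corridors (Z4).
Greedy uses 5 camera mounts. (The true minimum is 4.)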